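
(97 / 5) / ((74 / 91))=8827 / 370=23.86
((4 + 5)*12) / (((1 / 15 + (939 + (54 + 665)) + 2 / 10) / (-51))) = -41310 / 12437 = -3.32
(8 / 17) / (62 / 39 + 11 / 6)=208 / 1513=0.14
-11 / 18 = -0.61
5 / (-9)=-5 / 9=-0.56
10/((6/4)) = 20/3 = 6.67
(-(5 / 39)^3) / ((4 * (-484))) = 125 / 114841584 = 0.00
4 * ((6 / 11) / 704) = 3 / 968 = 0.00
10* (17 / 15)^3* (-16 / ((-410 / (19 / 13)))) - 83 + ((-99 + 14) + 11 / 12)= -1196273917 / 7195500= -166.25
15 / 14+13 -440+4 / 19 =-113241 / 266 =-425.72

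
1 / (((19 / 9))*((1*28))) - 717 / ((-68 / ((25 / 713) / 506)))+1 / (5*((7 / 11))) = 0.33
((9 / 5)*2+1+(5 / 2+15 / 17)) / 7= 1357 / 1190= 1.14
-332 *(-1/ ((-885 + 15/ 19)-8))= -1577/ 4238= -0.37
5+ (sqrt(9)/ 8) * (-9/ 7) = 253/ 56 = 4.52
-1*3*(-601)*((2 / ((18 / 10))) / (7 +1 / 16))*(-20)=-1923200 / 339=-5673.16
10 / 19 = 0.53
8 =8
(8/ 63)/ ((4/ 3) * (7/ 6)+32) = 4/ 1057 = 0.00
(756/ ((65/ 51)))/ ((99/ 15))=12852/ 143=89.87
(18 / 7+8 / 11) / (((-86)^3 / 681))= -86487 / 24488156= -0.00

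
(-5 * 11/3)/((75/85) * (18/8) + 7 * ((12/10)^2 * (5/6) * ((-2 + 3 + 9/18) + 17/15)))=-93500/122937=-0.76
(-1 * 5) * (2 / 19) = -10 / 19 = -0.53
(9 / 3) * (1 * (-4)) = -12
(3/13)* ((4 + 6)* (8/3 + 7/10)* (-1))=-101/13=-7.77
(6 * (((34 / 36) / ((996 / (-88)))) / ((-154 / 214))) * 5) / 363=18190 / 1898127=0.01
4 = 4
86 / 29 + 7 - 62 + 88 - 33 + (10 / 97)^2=812074 / 272861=2.98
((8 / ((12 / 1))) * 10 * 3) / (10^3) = 1 / 50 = 0.02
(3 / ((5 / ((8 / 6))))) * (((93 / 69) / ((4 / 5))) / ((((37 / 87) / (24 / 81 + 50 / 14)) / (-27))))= -1971507 / 5957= -330.96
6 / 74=3 / 37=0.08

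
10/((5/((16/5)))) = 32/5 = 6.40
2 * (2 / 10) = 2 / 5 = 0.40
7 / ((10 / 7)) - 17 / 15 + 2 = 173 / 30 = 5.77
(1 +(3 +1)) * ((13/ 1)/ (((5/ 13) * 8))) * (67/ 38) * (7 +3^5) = 1415375/ 152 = 9311.68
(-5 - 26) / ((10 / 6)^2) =-279 / 25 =-11.16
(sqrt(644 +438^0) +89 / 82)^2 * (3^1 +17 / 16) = 5785 * sqrt(645) / 656 +282418565 / 107584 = 2849.06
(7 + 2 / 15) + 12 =287 / 15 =19.13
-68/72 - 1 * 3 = -71/18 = -3.94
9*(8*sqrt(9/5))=216*sqrt(5)/5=96.60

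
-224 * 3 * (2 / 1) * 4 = -5376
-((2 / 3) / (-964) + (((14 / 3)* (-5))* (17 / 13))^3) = 812246657773 / 28591758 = 28408.42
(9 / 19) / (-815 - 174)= -9 / 18791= -0.00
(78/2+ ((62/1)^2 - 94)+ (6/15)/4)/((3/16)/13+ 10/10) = 3940664/1055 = 3735.23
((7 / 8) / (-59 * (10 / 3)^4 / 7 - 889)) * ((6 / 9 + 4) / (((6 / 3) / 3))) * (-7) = 194481 / 8752504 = 0.02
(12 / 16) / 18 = 1 / 24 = 0.04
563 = 563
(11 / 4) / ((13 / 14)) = 77 / 26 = 2.96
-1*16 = -16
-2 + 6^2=34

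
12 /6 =2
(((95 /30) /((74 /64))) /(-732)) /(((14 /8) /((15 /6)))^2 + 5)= -7600 /11151837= -0.00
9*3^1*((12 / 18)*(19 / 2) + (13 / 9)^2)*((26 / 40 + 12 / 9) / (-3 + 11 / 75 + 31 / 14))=-129115 / 183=-705.55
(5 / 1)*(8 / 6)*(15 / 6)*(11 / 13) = 550 / 39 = 14.10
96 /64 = 3 /2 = 1.50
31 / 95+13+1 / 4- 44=-11561 / 380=-30.42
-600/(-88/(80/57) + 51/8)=8000/751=10.65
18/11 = 1.64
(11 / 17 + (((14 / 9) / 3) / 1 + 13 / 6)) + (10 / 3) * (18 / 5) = 14075 / 918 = 15.33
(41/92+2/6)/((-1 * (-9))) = 215/2484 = 0.09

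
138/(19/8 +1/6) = 54.30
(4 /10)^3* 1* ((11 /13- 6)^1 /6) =-0.05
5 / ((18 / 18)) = 5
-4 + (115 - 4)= 107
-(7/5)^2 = -49/25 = -1.96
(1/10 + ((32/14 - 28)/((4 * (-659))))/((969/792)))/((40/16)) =1608799/37249975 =0.04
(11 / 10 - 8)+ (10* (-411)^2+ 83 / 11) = 185813171 / 110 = 1689210.65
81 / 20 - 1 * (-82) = 1721 / 20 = 86.05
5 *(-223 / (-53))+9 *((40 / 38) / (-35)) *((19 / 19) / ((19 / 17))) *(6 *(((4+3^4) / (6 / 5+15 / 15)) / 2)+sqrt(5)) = -10362245 / 1473241 - 612 *sqrt(5) / 2527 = -7.58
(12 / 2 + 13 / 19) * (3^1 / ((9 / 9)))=381 / 19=20.05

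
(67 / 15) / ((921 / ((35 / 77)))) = 67 / 30393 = 0.00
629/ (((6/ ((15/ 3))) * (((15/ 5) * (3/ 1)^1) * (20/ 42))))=4403/ 36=122.31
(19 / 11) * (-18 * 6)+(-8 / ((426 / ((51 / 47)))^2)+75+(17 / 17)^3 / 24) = -327797897245 / 2939790216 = -111.50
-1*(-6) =6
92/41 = 2.24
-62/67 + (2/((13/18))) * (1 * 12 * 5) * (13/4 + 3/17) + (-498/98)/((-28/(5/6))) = 23100301977/40630408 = 568.55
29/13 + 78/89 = 3595/1157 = 3.11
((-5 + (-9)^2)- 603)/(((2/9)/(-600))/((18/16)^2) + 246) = -28813725/13450034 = -2.14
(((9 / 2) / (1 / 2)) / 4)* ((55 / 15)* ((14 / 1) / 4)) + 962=7927 / 8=990.88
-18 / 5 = -3.60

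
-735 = -735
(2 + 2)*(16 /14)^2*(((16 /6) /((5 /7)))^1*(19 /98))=19456 /5145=3.78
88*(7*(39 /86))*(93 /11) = 101556 /43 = 2361.77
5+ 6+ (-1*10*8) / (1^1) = -69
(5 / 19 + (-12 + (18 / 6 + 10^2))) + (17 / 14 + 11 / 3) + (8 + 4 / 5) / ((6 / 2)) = 131773 / 1330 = 99.08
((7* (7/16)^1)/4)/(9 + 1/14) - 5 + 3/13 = -247509/52832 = -4.68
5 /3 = 1.67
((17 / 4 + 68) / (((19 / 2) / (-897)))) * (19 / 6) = -21602.75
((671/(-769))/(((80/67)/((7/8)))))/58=-314699/28545280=-0.01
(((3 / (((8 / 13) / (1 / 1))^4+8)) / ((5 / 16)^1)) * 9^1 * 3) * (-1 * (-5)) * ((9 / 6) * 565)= 1307094165 / 9691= 134877.12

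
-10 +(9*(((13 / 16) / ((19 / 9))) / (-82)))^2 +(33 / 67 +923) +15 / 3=38240727908379 / 41634147328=918.49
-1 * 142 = -142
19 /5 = 3.80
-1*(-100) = 100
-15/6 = -5/2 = -2.50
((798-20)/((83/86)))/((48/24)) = 33454/83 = 403.06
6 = 6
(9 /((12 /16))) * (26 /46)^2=2028 /529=3.83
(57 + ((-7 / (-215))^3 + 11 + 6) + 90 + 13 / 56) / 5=32.85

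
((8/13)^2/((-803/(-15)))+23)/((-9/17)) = -53077757/1221363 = -43.46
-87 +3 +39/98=-8193/98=-83.60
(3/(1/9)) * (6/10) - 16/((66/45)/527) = -315309/55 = -5732.89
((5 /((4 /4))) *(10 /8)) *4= 25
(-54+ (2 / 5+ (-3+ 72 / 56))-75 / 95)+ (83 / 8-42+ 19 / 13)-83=-11706521 / 69160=-169.27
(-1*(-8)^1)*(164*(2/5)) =524.80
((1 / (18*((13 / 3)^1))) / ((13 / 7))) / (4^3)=7 / 64896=0.00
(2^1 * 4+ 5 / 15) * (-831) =-6925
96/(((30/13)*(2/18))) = 374.40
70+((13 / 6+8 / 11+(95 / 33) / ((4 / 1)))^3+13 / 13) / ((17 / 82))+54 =258083319 / 724064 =356.44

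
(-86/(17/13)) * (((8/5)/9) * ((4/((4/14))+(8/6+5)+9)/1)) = -342.95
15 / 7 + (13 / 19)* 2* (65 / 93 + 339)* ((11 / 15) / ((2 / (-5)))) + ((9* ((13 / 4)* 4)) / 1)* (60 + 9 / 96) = 7339330573 / 1187424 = 6180.88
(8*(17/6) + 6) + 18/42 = 611/21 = 29.10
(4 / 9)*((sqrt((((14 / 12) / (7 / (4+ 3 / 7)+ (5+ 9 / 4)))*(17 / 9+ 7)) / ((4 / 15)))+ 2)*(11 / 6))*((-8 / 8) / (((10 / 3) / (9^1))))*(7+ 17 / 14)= -74.07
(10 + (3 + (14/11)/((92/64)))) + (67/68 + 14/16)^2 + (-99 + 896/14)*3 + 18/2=-368060123/4679488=-78.65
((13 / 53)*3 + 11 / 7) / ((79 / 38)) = 32528 / 29309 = 1.11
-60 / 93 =-20 / 31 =-0.65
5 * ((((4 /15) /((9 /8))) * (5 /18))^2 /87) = 1280 /5137263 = 0.00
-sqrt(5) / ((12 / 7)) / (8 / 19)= -133 * sqrt(5) / 96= -3.10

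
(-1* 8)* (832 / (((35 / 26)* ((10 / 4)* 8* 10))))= -21632 / 875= -24.72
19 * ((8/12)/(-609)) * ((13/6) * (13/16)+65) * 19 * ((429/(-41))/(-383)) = -11408683/15828624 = -0.72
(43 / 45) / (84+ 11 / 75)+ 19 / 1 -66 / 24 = 1231505 / 75732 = 16.26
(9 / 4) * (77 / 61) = 693 / 244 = 2.84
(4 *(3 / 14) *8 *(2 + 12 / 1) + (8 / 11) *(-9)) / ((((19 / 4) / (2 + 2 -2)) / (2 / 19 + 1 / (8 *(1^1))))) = 34440 / 3971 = 8.67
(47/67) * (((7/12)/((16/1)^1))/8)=329/102912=0.00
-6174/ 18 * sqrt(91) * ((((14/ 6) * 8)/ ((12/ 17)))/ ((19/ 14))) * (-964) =1101732464 * sqrt(91)/ 171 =61461157.13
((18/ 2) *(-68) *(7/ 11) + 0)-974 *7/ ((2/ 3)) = -116781/ 11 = -10616.45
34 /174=17 /87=0.20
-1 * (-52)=52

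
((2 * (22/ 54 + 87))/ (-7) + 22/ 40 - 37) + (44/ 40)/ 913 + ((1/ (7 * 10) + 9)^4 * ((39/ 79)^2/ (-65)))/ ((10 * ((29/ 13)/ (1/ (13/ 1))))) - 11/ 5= -63.71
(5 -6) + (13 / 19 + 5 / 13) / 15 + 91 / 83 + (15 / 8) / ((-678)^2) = 21065072141 / 125653089120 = 0.17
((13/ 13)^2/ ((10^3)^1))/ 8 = 1/ 8000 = 0.00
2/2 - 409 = -408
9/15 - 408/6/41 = -1.06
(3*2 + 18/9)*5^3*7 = 7000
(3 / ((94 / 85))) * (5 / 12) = 425 / 376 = 1.13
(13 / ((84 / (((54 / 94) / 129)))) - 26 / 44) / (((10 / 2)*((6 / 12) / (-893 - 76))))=356003817 / 1556170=228.77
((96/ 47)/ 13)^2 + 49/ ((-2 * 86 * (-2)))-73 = -9353373919/ 128422424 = -72.83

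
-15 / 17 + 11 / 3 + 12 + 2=856 / 51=16.78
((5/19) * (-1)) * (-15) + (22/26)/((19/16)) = 1151/247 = 4.66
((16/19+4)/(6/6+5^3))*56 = 368/171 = 2.15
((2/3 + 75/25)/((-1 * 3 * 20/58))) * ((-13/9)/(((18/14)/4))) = 58058/3645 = 15.93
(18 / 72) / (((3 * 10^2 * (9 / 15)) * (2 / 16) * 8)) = 1 / 720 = 0.00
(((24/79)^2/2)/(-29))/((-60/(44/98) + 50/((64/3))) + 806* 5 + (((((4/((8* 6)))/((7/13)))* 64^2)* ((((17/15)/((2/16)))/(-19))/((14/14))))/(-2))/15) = -9101030400/22355925691674523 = -0.00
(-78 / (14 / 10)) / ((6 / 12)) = -780 / 7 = -111.43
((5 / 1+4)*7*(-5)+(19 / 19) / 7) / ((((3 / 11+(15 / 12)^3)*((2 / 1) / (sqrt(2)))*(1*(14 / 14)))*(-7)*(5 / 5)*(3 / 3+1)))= 387904*sqrt(2) / 76783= 7.14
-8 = -8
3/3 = 1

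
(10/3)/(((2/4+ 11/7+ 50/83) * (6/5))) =29050/27963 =1.04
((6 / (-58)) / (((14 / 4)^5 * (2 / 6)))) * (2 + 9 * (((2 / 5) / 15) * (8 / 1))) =-576 / 248675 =-0.00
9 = 9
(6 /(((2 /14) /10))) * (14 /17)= 345.88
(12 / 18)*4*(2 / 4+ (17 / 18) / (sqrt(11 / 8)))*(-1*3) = -136*sqrt(22) / 99 - 4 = -10.44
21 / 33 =7 / 11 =0.64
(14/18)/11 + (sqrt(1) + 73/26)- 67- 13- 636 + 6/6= -1830427/2574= -711.12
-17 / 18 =-0.94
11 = 11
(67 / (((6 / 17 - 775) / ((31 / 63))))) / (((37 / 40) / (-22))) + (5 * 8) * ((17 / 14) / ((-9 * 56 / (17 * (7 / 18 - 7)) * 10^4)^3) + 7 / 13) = 8371381952766151938749435269 / 371225303247052800000000000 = 22.55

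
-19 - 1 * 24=-43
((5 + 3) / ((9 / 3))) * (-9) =-24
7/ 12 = 0.58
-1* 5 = -5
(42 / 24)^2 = 49 / 16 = 3.06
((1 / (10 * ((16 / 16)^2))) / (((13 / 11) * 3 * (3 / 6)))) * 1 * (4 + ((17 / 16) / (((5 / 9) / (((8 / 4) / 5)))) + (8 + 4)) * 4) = 30283 / 9750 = 3.11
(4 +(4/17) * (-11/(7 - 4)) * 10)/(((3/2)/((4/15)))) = -1888/2295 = -0.82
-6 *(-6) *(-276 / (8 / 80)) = -99360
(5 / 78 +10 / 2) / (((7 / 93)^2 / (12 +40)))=2277570 / 49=46481.02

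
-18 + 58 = 40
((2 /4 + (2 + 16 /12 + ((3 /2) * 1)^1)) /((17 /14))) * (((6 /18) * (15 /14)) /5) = 16 /51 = 0.31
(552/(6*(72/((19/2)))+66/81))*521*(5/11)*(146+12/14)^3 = 400694626876596480/44796829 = 8944709610.51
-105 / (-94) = 105 / 94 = 1.12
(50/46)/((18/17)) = 425/414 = 1.03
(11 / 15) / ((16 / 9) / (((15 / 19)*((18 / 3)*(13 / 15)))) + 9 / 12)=0.62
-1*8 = -8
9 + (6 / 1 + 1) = 16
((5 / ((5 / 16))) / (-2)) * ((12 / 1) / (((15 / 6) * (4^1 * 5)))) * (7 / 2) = -168 / 25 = -6.72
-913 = -913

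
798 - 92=706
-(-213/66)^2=-5041/484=-10.42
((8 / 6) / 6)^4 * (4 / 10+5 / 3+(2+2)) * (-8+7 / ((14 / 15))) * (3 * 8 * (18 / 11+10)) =-745472 / 360855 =-2.07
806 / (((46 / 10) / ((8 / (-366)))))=-16120 / 4209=-3.83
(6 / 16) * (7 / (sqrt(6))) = 7 * sqrt(6) / 16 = 1.07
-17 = -17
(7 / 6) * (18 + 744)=889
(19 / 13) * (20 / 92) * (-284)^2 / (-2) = -3831160 / 299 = -12813.24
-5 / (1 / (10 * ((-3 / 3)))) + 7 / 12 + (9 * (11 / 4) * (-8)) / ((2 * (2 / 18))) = -10085 / 12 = -840.42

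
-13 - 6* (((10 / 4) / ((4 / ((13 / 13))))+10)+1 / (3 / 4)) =-339 / 4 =-84.75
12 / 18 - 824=-2470 / 3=-823.33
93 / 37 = 2.51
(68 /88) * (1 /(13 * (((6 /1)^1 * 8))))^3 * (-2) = -17 /2672676864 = -0.00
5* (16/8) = 10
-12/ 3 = -4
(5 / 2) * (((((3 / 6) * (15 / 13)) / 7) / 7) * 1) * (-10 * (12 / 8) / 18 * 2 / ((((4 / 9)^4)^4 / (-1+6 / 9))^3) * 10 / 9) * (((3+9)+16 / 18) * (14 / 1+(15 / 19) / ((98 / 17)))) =1388049867725085994044883004107439774871962666413125 / 46986024094596922616838459114913792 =29541760437753285.27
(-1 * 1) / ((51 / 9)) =-3 / 17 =-0.18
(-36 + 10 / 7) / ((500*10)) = -121 / 17500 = -0.01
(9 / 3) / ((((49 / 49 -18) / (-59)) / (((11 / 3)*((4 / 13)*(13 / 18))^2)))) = 1.89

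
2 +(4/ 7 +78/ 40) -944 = -131527/ 140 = -939.48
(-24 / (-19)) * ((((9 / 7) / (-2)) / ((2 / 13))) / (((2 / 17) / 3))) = -17901 / 133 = -134.59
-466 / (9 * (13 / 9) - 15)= 233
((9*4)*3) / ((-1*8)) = -27 / 2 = -13.50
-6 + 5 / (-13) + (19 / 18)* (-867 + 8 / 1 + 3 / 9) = -320377 / 351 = -912.75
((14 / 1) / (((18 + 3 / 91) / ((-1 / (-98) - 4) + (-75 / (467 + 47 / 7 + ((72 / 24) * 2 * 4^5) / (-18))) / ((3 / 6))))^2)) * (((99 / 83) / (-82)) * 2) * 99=-448122043388448 / 137709608077069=-3.25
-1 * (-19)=19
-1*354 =-354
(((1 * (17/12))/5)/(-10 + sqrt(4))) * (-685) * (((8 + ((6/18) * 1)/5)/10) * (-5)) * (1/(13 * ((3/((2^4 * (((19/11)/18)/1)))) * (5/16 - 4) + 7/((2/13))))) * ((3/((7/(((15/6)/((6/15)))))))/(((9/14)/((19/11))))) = -46242295/32689683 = -1.41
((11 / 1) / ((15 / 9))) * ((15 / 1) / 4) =99 / 4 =24.75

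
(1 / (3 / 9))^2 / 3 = 3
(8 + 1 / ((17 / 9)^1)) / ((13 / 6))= 870 / 221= 3.94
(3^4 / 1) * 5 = 405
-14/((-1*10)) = 1.40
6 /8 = 3 /4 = 0.75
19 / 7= 2.71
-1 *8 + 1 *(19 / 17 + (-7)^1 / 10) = -1289 / 170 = -7.58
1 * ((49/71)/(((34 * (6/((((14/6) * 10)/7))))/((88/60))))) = 539/32589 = 0.02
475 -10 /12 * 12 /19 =9015 /19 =474.47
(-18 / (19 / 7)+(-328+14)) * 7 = -2244.42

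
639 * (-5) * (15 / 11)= -47925 / 11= -4356.82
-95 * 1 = -95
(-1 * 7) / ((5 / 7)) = -49 / 5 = -9.80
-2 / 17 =-0.12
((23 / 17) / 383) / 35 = 23 / 227885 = 0.00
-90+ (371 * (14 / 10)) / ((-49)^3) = -1080503 / 12005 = -90.00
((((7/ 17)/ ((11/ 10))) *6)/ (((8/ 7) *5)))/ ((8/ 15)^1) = 0.74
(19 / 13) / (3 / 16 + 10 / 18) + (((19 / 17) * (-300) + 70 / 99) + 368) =82826182 / 2341053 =35.38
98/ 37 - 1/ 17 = 1629/ 629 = 2.59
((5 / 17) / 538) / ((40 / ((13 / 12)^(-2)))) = 9 / 772837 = 0.00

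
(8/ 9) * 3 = 8/ 3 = 2.67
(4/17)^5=1024/1419857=0.00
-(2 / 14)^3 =-1 / 343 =-0.00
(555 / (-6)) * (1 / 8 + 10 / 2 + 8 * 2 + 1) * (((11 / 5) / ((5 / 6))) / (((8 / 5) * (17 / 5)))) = -1080585 / 1088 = -993.18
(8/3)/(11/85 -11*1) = -170/693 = -0.25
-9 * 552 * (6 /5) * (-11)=327888 /5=65577.60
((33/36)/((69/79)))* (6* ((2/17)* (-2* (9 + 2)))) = -19118/1173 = -16.30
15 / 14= 1.07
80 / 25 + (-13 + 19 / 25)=-226 / 25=-9.04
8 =8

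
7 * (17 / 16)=119 / 16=7.44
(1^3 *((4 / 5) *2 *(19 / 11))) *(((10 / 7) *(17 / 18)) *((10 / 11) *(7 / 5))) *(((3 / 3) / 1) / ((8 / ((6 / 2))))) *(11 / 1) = 646 / 33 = 19.58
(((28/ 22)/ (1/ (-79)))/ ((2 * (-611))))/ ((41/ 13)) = 553/ 21197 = 0.03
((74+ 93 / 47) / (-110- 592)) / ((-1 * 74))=3571 / 2441556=0.00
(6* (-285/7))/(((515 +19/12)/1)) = -20520/43393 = -0.47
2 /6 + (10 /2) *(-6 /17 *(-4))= 377 /51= 7.39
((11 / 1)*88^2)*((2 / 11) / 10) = 7744 / 5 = 1548.80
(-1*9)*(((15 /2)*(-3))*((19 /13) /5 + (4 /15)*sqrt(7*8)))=1539 /26 + 108*sqrt(14)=463.29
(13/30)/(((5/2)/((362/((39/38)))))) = 13756/225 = 61.14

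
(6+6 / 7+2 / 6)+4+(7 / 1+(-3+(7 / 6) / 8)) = 5153 / 336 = 15.34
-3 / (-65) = 3 / 65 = 0.05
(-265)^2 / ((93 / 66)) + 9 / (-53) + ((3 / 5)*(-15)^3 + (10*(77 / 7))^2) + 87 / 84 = 2756235935 / 46004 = 59912.96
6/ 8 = 3/ 4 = 0.75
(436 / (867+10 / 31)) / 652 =3379 / 4382581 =0.00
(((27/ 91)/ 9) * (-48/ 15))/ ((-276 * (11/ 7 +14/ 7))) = 4/ 37375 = 0.00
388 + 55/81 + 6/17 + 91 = 661004/1377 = 480.03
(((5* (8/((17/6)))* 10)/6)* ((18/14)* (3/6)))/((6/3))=900/119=7.56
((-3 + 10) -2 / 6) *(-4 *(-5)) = 400 / 3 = 133.33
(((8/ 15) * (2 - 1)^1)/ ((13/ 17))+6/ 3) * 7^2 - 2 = 25384/ 195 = 130.17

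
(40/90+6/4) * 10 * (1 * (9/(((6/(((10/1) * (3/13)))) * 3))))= 875/39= 22.44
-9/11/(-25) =9/275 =0.03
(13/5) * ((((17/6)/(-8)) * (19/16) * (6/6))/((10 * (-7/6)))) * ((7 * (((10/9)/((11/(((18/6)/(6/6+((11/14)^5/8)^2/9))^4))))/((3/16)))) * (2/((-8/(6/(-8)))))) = 227504386798098281845150460219725313593235007227609713999872/42407675460463773876021556933229439543647197434564888199255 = 5.36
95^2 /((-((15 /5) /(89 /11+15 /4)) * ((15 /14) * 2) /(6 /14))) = -940405 /132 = -7124.28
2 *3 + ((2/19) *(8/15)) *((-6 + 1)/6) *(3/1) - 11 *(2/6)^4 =8809/1539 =5.72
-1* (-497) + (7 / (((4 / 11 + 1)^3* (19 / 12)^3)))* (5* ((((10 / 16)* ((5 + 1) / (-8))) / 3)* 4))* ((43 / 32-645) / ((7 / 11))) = 369739137 / 137180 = 2695.28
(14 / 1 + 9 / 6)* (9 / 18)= 31 / 4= 7.75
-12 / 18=-2 / 3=-0.67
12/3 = 4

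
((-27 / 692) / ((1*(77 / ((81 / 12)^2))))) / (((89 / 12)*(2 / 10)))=-295245 / 18969104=-0.02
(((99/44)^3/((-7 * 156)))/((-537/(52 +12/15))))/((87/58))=891/1303120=0.00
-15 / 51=-5 / 17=-0.29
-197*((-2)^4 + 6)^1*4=-17336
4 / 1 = 4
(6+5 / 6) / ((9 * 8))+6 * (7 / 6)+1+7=6521 / 432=15.09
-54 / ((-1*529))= 54 / 529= 0.10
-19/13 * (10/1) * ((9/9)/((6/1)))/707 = -95/27573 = -0.00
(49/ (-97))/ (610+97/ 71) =-497/ 601497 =-0.00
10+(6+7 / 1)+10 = 33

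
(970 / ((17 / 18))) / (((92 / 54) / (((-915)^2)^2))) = 165219911094318750 / 391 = 422557317376774.30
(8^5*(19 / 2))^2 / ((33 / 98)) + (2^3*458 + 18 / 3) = 287779081317.52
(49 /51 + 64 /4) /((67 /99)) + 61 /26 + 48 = 75.41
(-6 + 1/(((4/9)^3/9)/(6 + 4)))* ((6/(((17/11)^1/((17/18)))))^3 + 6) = 16230403/288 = 56355.57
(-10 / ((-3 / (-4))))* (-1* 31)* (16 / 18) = 9920 / 27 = 367.41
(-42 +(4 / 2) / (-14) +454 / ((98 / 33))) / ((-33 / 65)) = -352690 / 1617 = -218.11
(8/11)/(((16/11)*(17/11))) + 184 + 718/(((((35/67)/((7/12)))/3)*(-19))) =93232/1615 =57.73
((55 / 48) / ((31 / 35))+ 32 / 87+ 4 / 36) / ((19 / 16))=229475 / 153729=1.49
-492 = -492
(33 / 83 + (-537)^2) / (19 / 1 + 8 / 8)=1196733 / 83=14418.47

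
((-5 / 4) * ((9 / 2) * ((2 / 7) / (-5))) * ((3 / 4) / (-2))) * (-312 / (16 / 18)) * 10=47385 / 112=423.08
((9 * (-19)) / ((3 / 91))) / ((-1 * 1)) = 5187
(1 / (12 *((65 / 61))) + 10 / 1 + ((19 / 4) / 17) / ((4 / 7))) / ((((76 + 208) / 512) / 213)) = 4483864 / 1105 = 4057.80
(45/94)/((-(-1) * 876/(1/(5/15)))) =45/27448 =0.00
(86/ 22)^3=79507/ 1331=59.73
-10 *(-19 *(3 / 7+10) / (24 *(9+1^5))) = 1387 / 168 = 8.26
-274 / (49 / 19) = -5206 / 49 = -106.24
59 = 59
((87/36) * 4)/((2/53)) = 1537/6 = 256.17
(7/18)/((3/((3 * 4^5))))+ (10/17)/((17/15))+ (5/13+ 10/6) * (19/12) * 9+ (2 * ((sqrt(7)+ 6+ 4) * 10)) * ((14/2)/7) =20 * sqrt(7)+ 21233618/33813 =680.89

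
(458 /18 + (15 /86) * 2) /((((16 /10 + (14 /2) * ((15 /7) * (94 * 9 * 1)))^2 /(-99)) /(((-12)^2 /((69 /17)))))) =-0.00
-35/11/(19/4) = -140/209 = -0.67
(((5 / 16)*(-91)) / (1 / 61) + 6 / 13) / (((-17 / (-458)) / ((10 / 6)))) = -413023255 / 5304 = -77870.15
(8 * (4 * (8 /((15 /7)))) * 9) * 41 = 220416 /5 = 44083.20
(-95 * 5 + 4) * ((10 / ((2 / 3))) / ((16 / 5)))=-35325 / 16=-2207.81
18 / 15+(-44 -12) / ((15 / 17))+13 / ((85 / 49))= -13967 / 255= -54.77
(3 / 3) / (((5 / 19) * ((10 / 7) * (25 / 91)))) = 12103 / 1250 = 9.68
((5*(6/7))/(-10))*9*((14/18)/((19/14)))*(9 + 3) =-504/19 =-26.53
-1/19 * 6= -0.32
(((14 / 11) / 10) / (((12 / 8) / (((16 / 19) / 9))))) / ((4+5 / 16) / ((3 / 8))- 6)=448 / 310365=0.00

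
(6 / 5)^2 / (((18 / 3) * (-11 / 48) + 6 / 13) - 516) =-0.00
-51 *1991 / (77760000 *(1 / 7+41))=-236929 / 7464960000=-0.00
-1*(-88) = 88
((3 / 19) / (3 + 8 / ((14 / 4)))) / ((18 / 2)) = 7 / 2109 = 0.00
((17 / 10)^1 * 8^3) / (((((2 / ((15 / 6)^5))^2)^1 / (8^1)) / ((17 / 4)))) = 70556640.62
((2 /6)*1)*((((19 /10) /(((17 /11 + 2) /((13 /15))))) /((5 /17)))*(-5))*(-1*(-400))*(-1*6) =56848 /9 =6316.44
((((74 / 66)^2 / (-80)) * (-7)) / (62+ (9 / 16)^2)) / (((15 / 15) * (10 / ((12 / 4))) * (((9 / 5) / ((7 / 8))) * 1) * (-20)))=-9583 / 744549300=-0.00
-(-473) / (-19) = -473 / 19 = -24.89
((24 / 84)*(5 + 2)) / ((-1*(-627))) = 2 / 627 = 0.00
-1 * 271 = -271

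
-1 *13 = -13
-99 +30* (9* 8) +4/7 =14431/7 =2061.57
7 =7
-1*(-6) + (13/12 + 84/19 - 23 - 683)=-158345/228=-694.50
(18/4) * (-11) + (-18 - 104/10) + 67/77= -59313/770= -77.03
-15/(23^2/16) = -240/529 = -0.45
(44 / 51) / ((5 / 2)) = 88 / 255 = 0.35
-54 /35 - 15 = -579 /35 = -16.54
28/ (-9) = -28/ 9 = -3.11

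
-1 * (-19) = 19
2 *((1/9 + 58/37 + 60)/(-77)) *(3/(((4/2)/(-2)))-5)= 328624/25641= 12.82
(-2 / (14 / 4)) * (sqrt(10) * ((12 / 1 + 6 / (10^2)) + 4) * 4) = -6424 * sqrt(10) / 175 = -116.08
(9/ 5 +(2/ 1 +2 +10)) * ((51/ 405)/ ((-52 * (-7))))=1343/ 245700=0.01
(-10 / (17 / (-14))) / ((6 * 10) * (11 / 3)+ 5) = 28 / 765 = 0.04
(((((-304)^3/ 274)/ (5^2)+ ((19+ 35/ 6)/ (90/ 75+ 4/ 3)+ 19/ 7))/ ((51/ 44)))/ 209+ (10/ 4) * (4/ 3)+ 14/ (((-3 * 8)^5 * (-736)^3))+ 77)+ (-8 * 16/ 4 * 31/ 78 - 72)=-64557796062188210245095563/ 3036111713430695785267200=-21.26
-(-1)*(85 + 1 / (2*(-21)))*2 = 3569 / 21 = 169.95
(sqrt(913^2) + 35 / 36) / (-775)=-32903 / 27900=-1.18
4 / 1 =4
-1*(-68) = 68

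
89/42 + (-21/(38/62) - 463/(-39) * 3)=3.47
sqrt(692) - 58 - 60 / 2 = -88+2 * sqrt(173) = -61.69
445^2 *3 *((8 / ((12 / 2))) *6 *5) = 23763000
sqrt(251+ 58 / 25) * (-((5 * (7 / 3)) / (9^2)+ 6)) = -1493 * sqrt(6333) / 1215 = -97.79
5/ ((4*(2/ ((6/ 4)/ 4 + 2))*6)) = 95/ 384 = 0.25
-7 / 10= -0.70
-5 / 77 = -0.06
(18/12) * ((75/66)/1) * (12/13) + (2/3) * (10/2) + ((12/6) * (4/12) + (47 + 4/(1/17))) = 17242/143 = 120.57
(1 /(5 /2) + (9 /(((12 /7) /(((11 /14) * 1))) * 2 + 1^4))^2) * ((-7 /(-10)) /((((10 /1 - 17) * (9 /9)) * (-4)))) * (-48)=-335802 /87025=-3.86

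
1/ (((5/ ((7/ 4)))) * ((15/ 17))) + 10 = 3119/ 300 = 10.40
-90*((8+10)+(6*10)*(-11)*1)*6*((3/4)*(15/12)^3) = 16250625/32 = 507832.03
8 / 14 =4 / 7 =0.57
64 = 64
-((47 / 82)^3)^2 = -10779215329 / 304006671424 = -0.04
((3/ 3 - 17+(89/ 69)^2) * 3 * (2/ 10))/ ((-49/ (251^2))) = 860026651/ 77763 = 11059.59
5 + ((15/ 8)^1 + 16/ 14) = 449/ 56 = 8.02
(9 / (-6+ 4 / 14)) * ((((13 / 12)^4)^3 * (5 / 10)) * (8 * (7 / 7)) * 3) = -163086595857367 / 3302259425280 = -49.39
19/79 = 0.24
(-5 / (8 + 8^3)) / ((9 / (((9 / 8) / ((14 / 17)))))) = -17 / 11648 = -0.00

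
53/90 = 0.59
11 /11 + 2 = 3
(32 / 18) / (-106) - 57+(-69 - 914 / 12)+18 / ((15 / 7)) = -924347 / 4770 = -193.78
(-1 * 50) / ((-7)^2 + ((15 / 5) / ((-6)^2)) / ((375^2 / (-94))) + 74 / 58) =-1223437500 / 1230186137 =-0.99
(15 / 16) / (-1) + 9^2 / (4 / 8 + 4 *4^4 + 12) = -9501 / 11056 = -0.86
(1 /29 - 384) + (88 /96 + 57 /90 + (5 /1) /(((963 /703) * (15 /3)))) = -213186623 /558540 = -381.69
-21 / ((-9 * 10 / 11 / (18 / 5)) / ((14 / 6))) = 539 / 25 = 21.56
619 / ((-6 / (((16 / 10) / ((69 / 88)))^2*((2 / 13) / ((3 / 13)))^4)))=-2454290432 / 28923075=-84.86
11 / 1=11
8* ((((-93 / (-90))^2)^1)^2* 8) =3694084 / 50625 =72.97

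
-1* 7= -7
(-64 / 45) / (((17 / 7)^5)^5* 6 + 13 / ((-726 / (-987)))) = -0.00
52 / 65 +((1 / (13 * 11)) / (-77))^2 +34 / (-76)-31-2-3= -821172885343 / 23036002990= -35.65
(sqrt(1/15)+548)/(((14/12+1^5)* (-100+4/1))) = -137/52- sqrt(15)/3120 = -2.64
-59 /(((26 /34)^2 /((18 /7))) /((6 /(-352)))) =4.42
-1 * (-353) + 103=456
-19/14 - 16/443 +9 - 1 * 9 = -8641/6202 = -1.39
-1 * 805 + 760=-45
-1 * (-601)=601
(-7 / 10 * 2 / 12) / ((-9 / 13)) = 91 / 540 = 0.17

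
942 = 942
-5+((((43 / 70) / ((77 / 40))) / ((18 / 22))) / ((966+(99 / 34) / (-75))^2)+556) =551.00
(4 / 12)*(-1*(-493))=164.33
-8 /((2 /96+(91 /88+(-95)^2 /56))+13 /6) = -9856 /202519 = -0.05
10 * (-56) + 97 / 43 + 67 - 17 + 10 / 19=-414397 / 817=-507.22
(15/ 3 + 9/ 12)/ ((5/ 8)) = 46/ 5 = 9.20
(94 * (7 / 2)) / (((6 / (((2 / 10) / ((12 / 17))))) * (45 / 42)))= 39151 / 2700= 14.50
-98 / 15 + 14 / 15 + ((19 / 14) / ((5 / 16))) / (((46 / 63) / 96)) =13004 / 23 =565.39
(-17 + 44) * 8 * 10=2160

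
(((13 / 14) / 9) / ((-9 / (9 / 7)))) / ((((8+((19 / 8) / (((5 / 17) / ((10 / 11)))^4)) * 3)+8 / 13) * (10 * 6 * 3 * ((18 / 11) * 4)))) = -27217619 / 1433617057918080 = -0.00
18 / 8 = 9 / 4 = 2.25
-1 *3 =-3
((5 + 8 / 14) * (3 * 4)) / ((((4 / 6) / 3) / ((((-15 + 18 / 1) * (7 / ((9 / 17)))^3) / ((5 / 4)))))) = 25036648 / 15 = 1669109.87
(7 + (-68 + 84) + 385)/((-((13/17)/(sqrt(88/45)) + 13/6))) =-15564384/77389 + 374544 * sqrt(110)/77389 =-150.36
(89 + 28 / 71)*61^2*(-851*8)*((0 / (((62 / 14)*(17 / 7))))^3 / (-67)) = 0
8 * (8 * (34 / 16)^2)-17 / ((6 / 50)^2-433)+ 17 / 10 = 393393481 / 1353080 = 290.74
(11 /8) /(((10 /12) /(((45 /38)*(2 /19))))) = 297 /1444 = 0.21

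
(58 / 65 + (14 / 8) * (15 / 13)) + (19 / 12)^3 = 772859 / 112320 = 6.88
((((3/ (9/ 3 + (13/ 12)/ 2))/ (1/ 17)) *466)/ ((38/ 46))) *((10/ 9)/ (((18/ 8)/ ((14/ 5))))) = 11231.96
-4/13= -0.31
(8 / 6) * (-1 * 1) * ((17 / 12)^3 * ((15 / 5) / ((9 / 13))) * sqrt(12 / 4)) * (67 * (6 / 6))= -4279223 * sqrt(3) / 3888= -1906.34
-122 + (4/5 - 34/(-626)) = -189593/1565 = -121.15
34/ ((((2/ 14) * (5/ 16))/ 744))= 2833152/ 5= 566630.40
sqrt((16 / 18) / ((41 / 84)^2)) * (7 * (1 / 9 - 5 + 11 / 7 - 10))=-46984 * sqrt(2) / 369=-180.07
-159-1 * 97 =-256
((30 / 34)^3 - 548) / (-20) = 2688949 / 98260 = 27.37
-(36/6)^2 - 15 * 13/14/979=-493611/13706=-36.01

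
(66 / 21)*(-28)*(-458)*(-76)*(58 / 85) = -177660032 / 85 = -2090118.02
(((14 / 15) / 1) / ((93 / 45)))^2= 196 / 961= 0.20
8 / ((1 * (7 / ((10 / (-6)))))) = -40 / 21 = -1.90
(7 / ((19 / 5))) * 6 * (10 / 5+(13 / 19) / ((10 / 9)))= 10437 / 361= 28.91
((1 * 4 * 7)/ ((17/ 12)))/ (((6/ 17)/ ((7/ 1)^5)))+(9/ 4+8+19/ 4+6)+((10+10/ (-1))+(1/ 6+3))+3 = 941219.17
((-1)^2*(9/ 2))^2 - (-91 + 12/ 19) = 8407/ 76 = 110.62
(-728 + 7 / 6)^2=528286.69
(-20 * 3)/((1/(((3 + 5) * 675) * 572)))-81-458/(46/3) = -4262546550/23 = -185328110.87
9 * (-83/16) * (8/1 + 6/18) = -6225/16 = -389.06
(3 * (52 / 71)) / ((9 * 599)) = 52 / 127587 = 0.00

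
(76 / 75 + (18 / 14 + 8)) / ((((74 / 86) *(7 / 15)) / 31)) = 7207531 / 9065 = 795.09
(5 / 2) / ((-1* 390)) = -1 / 156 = -0.01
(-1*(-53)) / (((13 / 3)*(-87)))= -53 / 377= -0.14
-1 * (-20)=20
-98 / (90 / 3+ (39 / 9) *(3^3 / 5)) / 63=-0.03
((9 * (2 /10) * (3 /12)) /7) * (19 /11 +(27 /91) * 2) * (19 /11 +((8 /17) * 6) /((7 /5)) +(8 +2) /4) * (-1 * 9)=-3075900561 /366886520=-8.38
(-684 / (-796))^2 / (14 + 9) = 29241 / 910823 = 0.03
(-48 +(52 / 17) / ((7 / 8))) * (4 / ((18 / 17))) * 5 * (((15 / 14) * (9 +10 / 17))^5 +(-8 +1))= -144599151897518565595 / 1503402805737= -96181243.87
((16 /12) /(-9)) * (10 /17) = -40 /459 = -0.09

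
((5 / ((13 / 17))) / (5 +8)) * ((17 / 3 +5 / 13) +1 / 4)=83555 / 26364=3.17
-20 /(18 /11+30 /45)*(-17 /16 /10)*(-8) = -561 /76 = -7.38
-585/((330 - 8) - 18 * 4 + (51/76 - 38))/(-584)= 11115/2359798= 0.00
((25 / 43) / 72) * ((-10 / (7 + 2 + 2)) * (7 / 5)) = -175 / 17028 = -0.01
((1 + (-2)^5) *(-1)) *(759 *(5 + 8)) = 305877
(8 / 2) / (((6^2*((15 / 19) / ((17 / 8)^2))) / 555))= 203167 / 576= 352.72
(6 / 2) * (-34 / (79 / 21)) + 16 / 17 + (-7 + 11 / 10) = -430737 / 13430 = -32.07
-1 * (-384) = 384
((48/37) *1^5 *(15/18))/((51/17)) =40/111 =0.36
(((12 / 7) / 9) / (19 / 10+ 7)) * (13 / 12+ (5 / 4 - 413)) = -7040 / 801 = -8.79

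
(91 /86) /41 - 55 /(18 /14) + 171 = 4069823 /31734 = 128.25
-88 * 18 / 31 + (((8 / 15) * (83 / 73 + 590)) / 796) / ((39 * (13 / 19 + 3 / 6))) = -605656799132 / 11855121525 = -51.09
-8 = -8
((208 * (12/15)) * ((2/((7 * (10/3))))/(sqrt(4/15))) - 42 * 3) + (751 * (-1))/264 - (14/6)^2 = -106.67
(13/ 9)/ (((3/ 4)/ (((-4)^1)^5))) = -53248/ 27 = -1972.15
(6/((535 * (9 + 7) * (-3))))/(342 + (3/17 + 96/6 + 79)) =-17/31808960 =-0.00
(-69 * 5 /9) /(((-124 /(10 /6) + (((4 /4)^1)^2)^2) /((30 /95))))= 1150 /6973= 0.16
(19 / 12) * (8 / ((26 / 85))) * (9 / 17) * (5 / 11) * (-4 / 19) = -300 / 143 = -2.10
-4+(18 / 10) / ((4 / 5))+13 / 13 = -3 / 4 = -0.75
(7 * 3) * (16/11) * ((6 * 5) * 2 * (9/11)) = 181440/121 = 1499.50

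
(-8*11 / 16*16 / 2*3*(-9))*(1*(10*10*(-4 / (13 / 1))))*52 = -1900800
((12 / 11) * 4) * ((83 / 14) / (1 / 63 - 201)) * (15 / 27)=-4980 / 69641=-0.07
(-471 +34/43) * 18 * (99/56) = -18015129/1204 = -14962.73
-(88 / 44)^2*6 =-24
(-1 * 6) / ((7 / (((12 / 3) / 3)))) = -1.14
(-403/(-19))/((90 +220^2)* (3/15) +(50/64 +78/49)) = 631904/288993515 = 0.00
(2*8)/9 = 16/9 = 1.78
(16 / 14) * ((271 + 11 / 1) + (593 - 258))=4936 / 7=705.14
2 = 2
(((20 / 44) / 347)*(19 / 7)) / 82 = 95 / 2190958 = 0.00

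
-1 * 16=-16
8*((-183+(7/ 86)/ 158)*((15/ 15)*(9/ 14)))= -22379373/ 23779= -941.14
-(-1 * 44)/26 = 22/13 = 1.69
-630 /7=-90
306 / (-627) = -102 / 209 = -0.49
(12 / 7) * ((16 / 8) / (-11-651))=-12 / 2317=-0.01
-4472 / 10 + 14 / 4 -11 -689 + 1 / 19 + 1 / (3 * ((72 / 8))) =-5866721 / 5130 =-1143.61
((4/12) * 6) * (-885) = -1770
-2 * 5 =-10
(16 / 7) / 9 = 16 / 63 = 0.25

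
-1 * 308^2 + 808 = -94056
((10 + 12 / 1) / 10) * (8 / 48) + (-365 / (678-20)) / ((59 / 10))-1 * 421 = -245002159 / 582330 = -420.73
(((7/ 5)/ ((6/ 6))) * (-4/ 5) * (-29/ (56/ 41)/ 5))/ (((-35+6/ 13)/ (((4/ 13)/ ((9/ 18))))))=-4756/ 56125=-0.08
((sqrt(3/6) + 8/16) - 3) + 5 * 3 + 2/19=sqrt(2)/2 + 479/38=13.31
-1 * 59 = -59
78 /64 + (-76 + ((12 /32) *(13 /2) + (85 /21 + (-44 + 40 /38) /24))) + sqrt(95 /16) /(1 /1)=-894853 /12768 + sqrt(95) /4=-67.65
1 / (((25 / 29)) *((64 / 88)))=319 / 200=1.60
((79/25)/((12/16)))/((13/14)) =4424/975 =4.54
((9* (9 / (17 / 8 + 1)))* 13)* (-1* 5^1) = -8424 / 5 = -1684.80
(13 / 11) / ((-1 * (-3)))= 13 / 33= 0.39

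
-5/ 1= -5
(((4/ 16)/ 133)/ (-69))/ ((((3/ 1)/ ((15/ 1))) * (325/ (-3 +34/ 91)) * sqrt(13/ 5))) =239 * sqrt(65)/ 2822661660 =0.00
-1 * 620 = -620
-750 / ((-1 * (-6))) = -125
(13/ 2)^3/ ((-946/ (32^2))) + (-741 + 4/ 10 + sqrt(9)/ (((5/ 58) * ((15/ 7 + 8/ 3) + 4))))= -452365073/ 437525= -1033.92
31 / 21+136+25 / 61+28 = 212500 / 1281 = 165.89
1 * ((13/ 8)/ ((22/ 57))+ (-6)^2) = 7077/ 176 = 40.21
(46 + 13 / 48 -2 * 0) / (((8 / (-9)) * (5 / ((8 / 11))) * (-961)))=6663 / 845680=0.01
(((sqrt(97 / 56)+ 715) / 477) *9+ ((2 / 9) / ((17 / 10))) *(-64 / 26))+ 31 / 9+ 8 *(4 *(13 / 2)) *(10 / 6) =sqrt(1358) / 1484+ 38295878 / 105417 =363.30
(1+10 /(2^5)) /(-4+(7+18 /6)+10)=21 /256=0.08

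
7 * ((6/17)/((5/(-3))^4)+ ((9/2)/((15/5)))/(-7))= -25071/21250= -1.18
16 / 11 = 1.45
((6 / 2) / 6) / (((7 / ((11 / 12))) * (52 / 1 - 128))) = -11 / 12768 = -0.00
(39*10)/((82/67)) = 13065/41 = 318.66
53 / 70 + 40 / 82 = 3573 / 2870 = 1.24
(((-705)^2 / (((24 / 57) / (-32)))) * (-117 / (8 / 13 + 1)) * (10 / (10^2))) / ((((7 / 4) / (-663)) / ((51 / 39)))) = -6641694179640 / 49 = -135544779176.33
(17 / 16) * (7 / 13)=119 / 208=0.57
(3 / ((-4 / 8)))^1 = -6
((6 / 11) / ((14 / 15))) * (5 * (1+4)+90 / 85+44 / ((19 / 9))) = 681705 / 24871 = 27.41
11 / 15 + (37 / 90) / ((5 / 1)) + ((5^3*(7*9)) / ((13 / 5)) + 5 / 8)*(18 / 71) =638684107 / 830700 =768.85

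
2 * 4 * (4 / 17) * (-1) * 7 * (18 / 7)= -576 / 17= -33.88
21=21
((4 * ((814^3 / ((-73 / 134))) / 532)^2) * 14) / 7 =2611716485577423559808 / 94264681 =27706204040274.89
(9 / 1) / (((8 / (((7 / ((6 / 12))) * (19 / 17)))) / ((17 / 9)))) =133 / 4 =33.25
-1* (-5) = 5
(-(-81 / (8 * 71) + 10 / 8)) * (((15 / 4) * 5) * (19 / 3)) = -298775 / 2272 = -131.50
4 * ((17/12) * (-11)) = -187/3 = -62.33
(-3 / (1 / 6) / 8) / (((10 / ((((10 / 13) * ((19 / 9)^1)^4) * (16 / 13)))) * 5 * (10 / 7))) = -1824494 / 3080025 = -0.59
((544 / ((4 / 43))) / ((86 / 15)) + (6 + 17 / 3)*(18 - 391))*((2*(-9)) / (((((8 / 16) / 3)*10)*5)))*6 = 215892 / 5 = 43178.40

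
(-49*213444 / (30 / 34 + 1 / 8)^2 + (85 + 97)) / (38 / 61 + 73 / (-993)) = -11717346215245314 / 624651089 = -18758225.87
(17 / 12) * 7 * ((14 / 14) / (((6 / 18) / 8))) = 238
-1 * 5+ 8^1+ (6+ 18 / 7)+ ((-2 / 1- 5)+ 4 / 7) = 36 / 7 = 5.14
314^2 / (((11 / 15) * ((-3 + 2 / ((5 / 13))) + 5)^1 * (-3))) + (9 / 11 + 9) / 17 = -10474853 / 1683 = -6223.92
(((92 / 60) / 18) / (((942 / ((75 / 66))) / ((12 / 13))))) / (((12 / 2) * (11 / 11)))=115 / 7274124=0.00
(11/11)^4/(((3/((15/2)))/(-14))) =-35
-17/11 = -1.55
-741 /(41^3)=-741 /68921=-0.01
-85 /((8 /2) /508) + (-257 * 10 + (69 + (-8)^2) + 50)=-13182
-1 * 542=-542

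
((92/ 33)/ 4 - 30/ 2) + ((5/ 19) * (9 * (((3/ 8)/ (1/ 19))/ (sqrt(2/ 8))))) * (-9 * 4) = -40567/ 33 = -1229.30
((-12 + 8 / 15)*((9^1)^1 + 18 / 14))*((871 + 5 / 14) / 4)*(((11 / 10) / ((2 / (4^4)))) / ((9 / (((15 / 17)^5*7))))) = -14956169184000 / 9938999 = -1504796.33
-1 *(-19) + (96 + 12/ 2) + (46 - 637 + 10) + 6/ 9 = -1378/ 3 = -459.33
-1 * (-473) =473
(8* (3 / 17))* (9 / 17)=0.75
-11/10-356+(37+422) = 1019/10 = 101.90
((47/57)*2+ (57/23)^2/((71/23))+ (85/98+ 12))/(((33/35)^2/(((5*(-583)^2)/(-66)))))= -52867926007375/110580228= -478095.65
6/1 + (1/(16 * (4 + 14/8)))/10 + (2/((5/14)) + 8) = 18033/920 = 19.60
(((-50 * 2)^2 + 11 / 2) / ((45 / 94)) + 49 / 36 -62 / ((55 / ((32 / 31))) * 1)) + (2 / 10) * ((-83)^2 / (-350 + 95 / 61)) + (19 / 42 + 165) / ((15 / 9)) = 2061756752779 / 98198100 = 20995.89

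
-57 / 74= -0.77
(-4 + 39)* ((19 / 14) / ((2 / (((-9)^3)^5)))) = -19559657548991655 / 4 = -4889914387247913.75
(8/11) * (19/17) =0.81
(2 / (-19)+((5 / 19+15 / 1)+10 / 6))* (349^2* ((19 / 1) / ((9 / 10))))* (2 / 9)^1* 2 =4672286360 / 243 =19227515.88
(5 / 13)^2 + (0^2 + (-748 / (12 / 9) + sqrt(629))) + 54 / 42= -661967 / 1183 + sqrt(629)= -534.49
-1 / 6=-0.17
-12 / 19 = -0.63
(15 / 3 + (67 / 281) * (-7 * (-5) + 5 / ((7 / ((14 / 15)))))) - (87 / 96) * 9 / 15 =1748099 / 134880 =12.96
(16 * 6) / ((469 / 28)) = 384 / 67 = 5.73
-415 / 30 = -83 / 6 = -13.83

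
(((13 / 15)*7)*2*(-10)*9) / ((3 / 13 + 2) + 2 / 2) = -338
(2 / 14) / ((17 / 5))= 0.04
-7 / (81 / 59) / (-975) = 413 / 78975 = 0.01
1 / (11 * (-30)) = -1 / 330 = -0.00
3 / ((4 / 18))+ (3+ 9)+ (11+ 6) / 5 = 289 / 10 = 28.90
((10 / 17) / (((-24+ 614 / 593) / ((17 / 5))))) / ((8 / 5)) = -0.05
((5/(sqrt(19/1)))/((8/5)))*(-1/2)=-25*sqrt(19)/304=-0.36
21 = 21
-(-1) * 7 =7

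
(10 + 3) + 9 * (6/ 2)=40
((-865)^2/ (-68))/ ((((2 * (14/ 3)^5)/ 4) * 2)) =-181818675/ 36572032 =-4.97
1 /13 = 0.08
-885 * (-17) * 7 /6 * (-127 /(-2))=4458335 /4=1114583.75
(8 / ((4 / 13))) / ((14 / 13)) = 169 / 7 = 24.14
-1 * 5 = -5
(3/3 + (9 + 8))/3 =6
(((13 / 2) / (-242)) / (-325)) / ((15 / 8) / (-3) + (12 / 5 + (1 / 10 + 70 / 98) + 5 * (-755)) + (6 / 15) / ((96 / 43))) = -84 / 3834096145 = -0.00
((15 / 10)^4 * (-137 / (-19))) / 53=11097 / 16112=0.69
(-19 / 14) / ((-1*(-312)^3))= -19 / 425198592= -0.00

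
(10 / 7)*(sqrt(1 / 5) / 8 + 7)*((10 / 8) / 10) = sqrt(5) / 224 + 5 / 4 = 1.26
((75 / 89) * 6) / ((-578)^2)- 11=-11.00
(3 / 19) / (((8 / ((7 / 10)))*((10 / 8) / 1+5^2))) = 1 / 1900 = 0.00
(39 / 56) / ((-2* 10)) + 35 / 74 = 0.44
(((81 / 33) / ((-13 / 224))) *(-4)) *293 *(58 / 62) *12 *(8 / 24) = 822237696 / 4433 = 185481.10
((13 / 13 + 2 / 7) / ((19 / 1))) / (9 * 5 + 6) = 3 / 2261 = 0.00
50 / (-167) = -50 / 167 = -0.30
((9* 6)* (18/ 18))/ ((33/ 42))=756/ 11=68.73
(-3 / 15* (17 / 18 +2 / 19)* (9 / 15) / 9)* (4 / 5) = -718 / 64125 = -0.01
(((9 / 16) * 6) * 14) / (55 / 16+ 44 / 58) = 7308 / 649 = 11.26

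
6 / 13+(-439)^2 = 2505379 / 13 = 192721.46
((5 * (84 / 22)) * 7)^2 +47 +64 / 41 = 88837811 / 4961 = 17907.24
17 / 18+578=10421 / 18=578.94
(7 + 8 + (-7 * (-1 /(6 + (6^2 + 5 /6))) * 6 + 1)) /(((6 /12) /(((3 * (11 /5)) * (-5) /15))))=-96008 /1285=-74.71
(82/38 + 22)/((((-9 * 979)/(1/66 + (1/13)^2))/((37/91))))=-147815/6293425138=-0.00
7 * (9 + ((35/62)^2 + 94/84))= 842575/11532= 73.06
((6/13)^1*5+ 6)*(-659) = -71172/13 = -5474.77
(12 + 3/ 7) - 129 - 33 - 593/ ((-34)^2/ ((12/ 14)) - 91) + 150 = -0.04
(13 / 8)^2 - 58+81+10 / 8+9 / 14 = 12335 / 448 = 27.53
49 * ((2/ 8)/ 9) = 49/ 36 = 1.36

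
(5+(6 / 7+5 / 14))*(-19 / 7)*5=-8265 / 98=-84.34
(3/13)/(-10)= -0.02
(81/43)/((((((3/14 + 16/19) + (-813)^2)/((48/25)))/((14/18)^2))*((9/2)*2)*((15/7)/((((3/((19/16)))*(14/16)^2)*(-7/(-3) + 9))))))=32000528/8505197443125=0.00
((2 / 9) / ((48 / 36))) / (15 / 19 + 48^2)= 19 / 262746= 0.00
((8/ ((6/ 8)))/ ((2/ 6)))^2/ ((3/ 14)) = 14336/ 3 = 4778.67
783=783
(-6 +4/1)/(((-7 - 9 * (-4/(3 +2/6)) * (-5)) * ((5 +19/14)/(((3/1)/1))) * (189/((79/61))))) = 316/2980521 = 0.00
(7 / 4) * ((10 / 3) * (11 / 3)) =385 / 18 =21.39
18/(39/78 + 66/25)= 900/157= 5.73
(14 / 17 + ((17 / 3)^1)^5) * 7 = 168986797 / 4131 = 40907.00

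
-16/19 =-0.84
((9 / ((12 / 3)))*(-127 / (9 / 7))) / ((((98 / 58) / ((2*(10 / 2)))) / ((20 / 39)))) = -184150 / 273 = -674.54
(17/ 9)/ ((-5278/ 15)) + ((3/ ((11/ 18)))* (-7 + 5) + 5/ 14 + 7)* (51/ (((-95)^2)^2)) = -38089097737/ 7093290579375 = -0.01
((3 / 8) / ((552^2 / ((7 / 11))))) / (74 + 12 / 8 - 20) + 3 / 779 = 1488179789 / 386429269248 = 0.00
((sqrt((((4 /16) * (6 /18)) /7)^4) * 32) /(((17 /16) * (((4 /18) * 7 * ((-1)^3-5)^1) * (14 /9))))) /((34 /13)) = -0.00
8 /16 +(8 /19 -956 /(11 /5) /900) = 8243 /18810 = 0.44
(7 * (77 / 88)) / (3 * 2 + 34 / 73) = 3577 / 3776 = 0.95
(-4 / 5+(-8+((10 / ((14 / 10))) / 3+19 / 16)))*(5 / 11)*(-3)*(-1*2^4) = -799 / 7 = -114.14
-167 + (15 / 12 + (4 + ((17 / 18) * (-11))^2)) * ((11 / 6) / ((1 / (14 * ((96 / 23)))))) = 22277599 / 1863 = 11957.92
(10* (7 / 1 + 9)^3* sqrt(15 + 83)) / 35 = 8192* sqrt(2) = 11585.24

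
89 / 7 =12.71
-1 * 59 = -59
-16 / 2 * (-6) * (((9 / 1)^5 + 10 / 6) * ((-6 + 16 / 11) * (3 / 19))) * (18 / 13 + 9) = -21125229.30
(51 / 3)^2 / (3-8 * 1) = -289 / 5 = -57.80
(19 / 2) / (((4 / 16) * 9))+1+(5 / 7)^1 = 374 / 63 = 5.94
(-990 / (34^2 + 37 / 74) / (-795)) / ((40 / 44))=242 / 204315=0.00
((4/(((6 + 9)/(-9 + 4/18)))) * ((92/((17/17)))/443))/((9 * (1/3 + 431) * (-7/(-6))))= -29072/270856845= -0.00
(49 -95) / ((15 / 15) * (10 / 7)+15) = -2.80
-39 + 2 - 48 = -85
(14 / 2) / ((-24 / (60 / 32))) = -35 / 64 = -0.55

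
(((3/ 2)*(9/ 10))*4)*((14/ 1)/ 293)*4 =1.03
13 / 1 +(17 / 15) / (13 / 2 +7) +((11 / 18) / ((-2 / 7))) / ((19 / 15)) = 11.40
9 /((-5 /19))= -171 /5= -34.20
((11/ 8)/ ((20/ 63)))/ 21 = 33/ 160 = 0.21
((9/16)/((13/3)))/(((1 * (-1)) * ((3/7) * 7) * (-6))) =3/416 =0.01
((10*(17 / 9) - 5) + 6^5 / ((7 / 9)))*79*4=199310996 / 63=3163666.60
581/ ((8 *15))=581/ 120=4.84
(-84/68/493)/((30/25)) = -35/16762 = -0.00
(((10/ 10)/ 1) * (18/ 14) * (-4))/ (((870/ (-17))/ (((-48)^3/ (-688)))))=16.15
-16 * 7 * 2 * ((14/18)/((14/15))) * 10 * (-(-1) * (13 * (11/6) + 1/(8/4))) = -408800/9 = -45422.22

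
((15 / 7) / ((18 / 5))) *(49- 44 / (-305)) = 74945 / 2562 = 29.25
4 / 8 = 1 / 2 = 0.50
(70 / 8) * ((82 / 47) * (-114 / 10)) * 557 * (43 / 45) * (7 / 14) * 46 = -3003910469 / 1410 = -2130432.96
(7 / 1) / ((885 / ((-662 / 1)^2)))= 3067708 / 885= 3466.34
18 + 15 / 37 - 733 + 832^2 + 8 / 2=25585996 / 37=691513.41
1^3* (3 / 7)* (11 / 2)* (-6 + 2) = -66 / 7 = -9.43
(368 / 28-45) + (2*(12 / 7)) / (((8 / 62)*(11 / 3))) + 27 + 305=23669 / 77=307.39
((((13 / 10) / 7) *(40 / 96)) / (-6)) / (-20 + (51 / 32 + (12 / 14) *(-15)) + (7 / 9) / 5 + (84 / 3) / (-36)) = 130 / 321407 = 0.00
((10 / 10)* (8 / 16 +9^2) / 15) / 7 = 163 / 210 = 0.78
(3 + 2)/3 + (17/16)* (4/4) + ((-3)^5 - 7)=-11869/48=-247.27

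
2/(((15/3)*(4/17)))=17/10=1.70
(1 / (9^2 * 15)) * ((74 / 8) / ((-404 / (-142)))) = 2627 / 981720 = 0.00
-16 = -16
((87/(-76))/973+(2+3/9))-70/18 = -1.56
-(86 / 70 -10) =307 / 35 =8.77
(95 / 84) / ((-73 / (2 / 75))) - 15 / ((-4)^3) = 344317 / 1471680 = 0.23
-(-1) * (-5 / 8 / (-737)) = 5 / 5896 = 0.00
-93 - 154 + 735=488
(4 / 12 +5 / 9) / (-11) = -0.08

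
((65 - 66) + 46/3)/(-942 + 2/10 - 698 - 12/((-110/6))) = -2365/270459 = -0.01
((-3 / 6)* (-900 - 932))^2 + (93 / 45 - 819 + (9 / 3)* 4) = 838251.07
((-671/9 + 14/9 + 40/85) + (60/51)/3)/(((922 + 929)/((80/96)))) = -18395/566406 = -0.03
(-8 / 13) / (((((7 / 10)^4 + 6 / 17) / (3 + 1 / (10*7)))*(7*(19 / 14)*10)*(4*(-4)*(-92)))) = -89675 / 4009189639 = -0.00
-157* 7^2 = -7693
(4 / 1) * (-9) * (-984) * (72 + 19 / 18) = 2587920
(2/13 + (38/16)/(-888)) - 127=-11714743/92352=-126.85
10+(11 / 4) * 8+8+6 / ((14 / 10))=310 / 7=44.29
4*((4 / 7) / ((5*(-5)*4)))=-0.02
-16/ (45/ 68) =-1088/ 45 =-24.18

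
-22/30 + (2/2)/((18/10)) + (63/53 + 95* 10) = 2268161/2385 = 951.01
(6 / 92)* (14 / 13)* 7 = 147 / 299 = 0.49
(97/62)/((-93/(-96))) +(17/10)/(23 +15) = 606097/365180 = 1.66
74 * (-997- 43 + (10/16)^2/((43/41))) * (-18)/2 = 952731315/1376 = 692391.94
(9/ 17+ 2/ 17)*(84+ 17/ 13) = 12199/ 221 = 55.20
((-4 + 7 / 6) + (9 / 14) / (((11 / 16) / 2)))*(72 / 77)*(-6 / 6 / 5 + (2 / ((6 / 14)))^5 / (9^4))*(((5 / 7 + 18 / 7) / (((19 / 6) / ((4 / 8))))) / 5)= -814927076 / 63495684945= -0.01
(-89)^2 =7921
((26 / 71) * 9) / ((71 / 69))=16146 / 5041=3.20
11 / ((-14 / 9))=-7.07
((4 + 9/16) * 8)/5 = 73/10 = 7.30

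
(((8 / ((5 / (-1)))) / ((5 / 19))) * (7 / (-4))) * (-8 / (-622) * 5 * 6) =6384 / 1555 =4.11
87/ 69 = 29/ 23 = 1.26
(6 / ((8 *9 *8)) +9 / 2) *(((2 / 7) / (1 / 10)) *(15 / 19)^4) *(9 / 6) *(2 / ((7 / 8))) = 109603125 / 6385729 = 17.16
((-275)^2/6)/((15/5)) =75625/18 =4201.39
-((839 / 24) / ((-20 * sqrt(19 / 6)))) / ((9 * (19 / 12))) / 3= 839 * sqrt(114) / 389880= 0.02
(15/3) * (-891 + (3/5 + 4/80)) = -17807/4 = -4451.75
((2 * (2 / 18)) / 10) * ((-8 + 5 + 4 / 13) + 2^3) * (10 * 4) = 184 / 39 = 4.72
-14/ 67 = -0.21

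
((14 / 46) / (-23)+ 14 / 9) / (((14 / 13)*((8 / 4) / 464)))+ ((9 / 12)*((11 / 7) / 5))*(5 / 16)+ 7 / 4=712577353 / 2132928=334.08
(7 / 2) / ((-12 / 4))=-7 / 6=-1.17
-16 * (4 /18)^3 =-128 /729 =-0.18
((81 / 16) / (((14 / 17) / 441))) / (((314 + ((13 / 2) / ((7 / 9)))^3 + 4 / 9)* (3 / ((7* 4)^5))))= 384078529191168 / 22180037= 17316406.15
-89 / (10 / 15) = -267 / 2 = -133.50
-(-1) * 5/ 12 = 5/ 12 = 0.42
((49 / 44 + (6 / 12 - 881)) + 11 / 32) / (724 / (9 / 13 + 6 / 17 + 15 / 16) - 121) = -2169364653 / 602530016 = -3.60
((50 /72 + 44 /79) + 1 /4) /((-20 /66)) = -4697 /948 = -4.95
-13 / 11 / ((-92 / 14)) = 91 / 506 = 0.18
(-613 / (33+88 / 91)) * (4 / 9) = -223132 / 27819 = -8.02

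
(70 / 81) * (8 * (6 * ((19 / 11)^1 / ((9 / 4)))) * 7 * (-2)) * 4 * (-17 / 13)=81034240 / 34749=2331.99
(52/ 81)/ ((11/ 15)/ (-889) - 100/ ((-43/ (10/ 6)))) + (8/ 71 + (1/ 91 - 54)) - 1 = -21207275127104/ 387625944069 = -54.71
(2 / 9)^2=4 / 81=0.05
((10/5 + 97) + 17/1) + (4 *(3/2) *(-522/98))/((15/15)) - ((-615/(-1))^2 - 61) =-18525918/49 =-378079.96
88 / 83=1.06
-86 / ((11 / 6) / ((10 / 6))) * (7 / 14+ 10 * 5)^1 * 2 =-7896.36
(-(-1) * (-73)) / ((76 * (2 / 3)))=-219 / 152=-1.44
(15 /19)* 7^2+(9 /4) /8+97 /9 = 272195 /5472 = 49.74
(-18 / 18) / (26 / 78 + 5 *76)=-3 / 1141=-0.00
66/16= 33/8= 4.12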